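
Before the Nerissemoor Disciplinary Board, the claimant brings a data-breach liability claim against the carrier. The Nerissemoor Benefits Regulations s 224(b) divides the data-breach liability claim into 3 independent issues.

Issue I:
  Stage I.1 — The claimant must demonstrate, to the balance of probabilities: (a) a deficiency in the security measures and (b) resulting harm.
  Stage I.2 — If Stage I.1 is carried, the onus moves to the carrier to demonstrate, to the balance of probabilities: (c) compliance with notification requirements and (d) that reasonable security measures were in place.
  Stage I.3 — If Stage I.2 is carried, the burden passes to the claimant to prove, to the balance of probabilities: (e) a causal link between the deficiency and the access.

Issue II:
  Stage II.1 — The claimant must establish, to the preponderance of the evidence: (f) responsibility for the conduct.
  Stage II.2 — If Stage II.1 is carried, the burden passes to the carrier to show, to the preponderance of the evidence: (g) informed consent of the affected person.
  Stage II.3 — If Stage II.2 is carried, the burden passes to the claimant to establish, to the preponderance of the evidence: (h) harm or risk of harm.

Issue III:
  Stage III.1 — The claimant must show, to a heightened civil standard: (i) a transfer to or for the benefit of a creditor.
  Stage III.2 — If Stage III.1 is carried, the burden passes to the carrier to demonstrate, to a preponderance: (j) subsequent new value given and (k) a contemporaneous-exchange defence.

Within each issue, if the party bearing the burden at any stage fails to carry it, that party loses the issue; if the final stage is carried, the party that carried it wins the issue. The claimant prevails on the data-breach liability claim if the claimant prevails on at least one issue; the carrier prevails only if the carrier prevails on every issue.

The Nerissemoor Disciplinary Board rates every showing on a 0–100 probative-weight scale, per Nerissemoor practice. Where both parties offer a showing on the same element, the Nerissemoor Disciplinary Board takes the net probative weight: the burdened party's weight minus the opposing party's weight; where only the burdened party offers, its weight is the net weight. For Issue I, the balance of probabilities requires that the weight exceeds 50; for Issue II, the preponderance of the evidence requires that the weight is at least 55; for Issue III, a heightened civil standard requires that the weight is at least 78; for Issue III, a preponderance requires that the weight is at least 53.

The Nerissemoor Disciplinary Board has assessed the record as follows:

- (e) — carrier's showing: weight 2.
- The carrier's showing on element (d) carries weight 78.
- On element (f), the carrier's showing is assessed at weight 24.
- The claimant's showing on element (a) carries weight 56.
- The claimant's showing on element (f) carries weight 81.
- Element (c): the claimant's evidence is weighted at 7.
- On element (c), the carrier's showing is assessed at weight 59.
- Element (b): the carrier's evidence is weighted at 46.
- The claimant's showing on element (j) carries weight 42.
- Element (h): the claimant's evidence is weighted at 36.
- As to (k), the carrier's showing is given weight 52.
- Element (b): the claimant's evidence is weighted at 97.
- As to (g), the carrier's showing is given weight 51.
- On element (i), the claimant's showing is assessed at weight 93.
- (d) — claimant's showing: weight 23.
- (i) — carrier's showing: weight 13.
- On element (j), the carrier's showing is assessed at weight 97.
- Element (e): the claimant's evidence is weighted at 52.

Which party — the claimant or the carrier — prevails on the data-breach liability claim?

claimant

— Issue I —
At Stage I.1 the claimant must meet the balance of probabilities (weight exceeds 50): on (a) the weight is 56, which does exceed 50, so (a) meets the standard; on (b) the weight is 97 less the opposing 46 gives net 51, which does exceed 50, so (b) meets the standard.
  The claimant carries Stage I.1; the carrier now bears the burden.
At Stage I.2 the carrier must meet the balance of probabilities (weight exceeds 50): on (c) the weight is 59 less the opposing 7 gives net 52, > 50, so (c) meets the standard; on (d) the weight is 78 less the opposing 23 gives net 55, > 50, so (d) meets the standard.
  Stage I.2 is satisfied; the onus moves to the claimant.
At Stage I.3 the claimant must meet the balance of probabilities (weight exceeds 50): on (e) the weight is 52 less the opposing 2 gives net 50, ≤ 50, so (e) does not meet the standard.
  Not every element is met, so the claimant fails to carry Stage I.3.
The analysis ends at Stage I.3; the carrier prevails on this issue.
— Issue II —
At Stage II.1 the claimant must meet the preponderance of the evidence (weight is at least 55): on (f) the weight is 81 less the opposing 24 gives net 57, ≥ 55, so (f) meets the standard.
  Stage II.1 carried; the burden shifts to the carrier.
At Stage II.2 the carrier must meet the preponderance of the evidence (weight is at least 55): on (g) the weight is 51, < 55, so (g) does not meet the standard.
  The carrier does not carry Stage II.2.
So the claimant prevails on this issue.
— Issue III —
Stage III.1 — burden on claimant; standard: a heightened civil standard (weight is at least 78).
    (i): 93 − 13 = 80 ≥ 78 [met]
  All elements met. The burden passes to the carrier.
Stage III.2 — burden on carrier; standard: a preponderance (weight is at least 53).
    (j): 97 − 42 = 55 ≥ 53 [met]
    (k): 52 < 53 [not met]
  Not every element is met, so the carrier fails to carry Stage III.2.
The analysis ends at Stage III.2; the claimant prevails on this issue.
Per-issue: Issue I → carrier; Issue II → claimant; Issue III → claimant. The claimant must prevail on at least one issue; overall, the claimant prevails.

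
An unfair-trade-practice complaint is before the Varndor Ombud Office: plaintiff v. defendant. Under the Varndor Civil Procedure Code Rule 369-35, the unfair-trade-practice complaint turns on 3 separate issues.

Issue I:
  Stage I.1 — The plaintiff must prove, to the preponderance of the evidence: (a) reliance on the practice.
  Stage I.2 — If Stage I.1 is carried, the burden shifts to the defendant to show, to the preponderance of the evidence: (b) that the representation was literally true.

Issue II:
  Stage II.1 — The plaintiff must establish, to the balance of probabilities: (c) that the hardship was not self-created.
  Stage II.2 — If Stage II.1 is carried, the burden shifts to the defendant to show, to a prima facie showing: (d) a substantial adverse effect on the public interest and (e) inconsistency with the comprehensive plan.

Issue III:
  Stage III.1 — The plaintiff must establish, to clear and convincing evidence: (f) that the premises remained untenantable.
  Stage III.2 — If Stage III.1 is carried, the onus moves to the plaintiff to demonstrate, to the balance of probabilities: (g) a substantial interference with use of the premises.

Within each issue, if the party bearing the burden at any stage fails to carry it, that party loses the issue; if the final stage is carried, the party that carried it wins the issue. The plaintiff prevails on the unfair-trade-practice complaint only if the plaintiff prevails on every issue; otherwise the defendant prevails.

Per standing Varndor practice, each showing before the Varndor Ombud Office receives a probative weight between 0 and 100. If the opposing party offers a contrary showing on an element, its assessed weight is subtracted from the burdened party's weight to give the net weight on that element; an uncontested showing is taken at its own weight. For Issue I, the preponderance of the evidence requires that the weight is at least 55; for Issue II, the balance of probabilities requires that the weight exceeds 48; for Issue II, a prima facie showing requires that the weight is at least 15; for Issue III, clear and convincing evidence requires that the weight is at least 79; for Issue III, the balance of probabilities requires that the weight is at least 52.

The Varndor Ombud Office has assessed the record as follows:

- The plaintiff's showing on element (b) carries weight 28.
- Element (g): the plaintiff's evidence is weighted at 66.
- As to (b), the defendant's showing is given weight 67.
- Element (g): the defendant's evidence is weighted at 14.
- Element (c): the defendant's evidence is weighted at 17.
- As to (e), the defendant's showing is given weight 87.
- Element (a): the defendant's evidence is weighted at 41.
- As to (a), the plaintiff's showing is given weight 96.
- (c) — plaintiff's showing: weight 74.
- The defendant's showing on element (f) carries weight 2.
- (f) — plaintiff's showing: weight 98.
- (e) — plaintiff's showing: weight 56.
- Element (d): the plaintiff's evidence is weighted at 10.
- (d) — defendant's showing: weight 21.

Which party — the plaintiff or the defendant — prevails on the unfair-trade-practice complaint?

— Issue I —
Stage I.1 (plaintiff, the preponderance of the evidence, weight is at least 55): (a) net 96−41=55 ≥ 55 — meets.
  Stage I.1 carried; the burden shifts to the defendant.
Stage I.2 (defendant, the preponderance of the evidence, weight is at least 55): (b) net 67−28=39 < 55 — fails.
  Not every element is met, so the defendant fails to carry Stage I.2.
The analysis ends at Stage I.2; the plaintiff prevails on this issue.
— Issue II —
Stage II.1 — burden on plaintiff; standard: the balance of probabilities (weight exceeds 48).
    (c): 74 − 17 = 57 > 48 [met]
  All elements met. The burden passes to the defendant.
Stage II.2 — burden on defendant; standard: a prima facie showing (weight is at least 15).
    (d): 21 − 10 = 11 < 15 [not met]
    (e): 87 − 56 = 31 ≥ 15 [met]
  Stage II.2 not carried; the defendant fails its burden.
The analysis ends at Stage II.2; the plaintiff prevails on this issue.
— Issue III —
At Stage III.1 the plaintiff must meet clear and convincing evidence (weight is at least 79): on (f) the weight is 98 less the opposing 2 gives net 96, ≥ 79, so (f) meets the standard.
  Stage III.1 carried; the burden remains with the plaintiff.
At Stage III.2 the plaintiff must meet the balance of probabilities (weight is at least 52): on (g) the weight is 66 less the opposing 14 gives net 52, which does reach 52, so (g) meets the standard.
  All elements met at the final stage.
All stages carried — the plaintiff prevails on this issue.
Per-issue: Issue I → plaintiff; Issue II → plaintiff; Issue III → plaintiff. The plaintiff must prevail on every issue; overall, the plaintiff prevails.

plaintiff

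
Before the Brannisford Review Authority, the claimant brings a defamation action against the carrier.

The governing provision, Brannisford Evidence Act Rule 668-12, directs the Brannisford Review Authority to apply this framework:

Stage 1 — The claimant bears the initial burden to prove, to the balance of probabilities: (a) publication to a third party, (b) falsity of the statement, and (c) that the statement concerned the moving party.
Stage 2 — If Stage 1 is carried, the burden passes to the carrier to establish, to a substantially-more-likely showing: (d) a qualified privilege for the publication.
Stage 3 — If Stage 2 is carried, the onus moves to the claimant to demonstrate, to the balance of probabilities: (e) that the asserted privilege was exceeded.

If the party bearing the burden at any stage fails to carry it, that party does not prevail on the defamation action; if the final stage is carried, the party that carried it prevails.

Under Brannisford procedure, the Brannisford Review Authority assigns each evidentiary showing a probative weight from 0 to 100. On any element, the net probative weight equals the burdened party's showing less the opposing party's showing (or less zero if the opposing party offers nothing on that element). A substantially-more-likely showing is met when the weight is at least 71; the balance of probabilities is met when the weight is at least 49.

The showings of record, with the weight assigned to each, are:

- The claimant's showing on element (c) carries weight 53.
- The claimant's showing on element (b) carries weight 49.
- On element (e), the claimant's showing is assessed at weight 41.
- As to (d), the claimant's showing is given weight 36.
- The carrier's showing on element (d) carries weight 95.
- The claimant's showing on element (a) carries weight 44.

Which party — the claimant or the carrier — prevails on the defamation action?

Stage 1 — burden on claimant; standard: the balance of probabilities (weight is at least 49).
    (a): 44 < 49 [not met]
    (b): 49 ≥ 49 [met]
    (c): 53 ≥ 49 [met]
  The claimant does not carry Stage 1.
The analysis ends at Stage 1; the carrier prevails.

carrier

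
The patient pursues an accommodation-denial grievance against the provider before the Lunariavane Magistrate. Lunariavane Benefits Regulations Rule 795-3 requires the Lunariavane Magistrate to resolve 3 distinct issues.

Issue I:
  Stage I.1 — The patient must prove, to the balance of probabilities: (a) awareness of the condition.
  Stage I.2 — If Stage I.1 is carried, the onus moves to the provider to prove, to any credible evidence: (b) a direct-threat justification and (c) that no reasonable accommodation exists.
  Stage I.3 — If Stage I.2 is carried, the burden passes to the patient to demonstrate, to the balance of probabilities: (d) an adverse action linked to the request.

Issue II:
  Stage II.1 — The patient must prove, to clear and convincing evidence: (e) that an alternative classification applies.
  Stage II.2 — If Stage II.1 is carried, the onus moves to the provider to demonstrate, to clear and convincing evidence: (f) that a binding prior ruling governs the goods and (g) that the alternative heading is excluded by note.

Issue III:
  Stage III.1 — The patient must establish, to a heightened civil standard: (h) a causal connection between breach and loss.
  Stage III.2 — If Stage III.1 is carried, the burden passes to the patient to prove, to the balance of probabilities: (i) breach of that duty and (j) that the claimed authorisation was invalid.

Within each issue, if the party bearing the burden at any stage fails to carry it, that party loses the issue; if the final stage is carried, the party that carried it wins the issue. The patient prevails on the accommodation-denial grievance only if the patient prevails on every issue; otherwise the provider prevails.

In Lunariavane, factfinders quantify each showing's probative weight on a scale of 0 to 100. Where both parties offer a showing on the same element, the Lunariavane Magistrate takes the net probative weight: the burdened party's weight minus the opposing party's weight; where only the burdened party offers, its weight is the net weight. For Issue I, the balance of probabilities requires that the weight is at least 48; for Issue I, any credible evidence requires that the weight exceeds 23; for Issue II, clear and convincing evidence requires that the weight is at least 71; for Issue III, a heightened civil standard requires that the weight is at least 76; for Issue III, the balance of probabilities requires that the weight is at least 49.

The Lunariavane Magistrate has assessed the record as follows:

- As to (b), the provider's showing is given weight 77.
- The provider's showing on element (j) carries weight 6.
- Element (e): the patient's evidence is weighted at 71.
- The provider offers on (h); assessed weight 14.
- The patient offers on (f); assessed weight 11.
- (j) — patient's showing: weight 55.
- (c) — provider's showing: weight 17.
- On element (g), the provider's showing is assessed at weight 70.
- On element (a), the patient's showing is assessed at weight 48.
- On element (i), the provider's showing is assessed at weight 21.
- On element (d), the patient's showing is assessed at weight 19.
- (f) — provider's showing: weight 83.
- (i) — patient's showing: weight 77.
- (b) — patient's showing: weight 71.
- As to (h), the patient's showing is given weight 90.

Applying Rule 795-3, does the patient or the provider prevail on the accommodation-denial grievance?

patient

— Issue I —
Stage I.1 (patient, the balance of probabilities, weight is at least 48): (a) 48 ≥ 48 — meets.
  Stage I.1 is satisfied; the onus moves to the provider.
Stage I.2 (provider, any credible evidence, weight exceeds 23): (b) net 77−71=6 ≤ 23 — fails; (c) 17 ≤ 23 — fails.
  Not every element is met, so the provider fails to carry Stage I.2.
The patient prevails on this issue.
— Issue II —
Stage II.1 — burden on patient; standard: clear and convincing evidence (weight is at least 71).
    (e): 71 ≥ 71 [met]
  The patient carries Stage II.1; the provider now bears the burden.
Stage II.2 — burden on provider; standard: clear and convincing evidence (weight is at least 71).
    (f): 83 − 11 = 72 ≥ 71 [met]
    (g): 70 < 71 [not met]
  The provider does not carry Stage II.2.
The patient prevails on this issue.
— Issue III —
Stage III.1 (patient, a heightened civil standard, weight is at least 76): (h) net 90−14=76 ≥ 76 — meets.
  Stage III.1 is satisfied; the patient continues to bear the burden.
Stage III.2 (patient, the balance of probabilities, weight is at least 49): (i) net 77−21=56 ≥ 49 — meets; (j) net 55−6=49 ≥ 49 — meets.
  Stage III.2 carried; the final stage is satisfied.
With every stage satisfied, the patient prevails on this issue.
Per-issue: Issue I → patient; Issue II → patient; Issue III → patient. The patient must prevail on every issue; overall, the patient prevails.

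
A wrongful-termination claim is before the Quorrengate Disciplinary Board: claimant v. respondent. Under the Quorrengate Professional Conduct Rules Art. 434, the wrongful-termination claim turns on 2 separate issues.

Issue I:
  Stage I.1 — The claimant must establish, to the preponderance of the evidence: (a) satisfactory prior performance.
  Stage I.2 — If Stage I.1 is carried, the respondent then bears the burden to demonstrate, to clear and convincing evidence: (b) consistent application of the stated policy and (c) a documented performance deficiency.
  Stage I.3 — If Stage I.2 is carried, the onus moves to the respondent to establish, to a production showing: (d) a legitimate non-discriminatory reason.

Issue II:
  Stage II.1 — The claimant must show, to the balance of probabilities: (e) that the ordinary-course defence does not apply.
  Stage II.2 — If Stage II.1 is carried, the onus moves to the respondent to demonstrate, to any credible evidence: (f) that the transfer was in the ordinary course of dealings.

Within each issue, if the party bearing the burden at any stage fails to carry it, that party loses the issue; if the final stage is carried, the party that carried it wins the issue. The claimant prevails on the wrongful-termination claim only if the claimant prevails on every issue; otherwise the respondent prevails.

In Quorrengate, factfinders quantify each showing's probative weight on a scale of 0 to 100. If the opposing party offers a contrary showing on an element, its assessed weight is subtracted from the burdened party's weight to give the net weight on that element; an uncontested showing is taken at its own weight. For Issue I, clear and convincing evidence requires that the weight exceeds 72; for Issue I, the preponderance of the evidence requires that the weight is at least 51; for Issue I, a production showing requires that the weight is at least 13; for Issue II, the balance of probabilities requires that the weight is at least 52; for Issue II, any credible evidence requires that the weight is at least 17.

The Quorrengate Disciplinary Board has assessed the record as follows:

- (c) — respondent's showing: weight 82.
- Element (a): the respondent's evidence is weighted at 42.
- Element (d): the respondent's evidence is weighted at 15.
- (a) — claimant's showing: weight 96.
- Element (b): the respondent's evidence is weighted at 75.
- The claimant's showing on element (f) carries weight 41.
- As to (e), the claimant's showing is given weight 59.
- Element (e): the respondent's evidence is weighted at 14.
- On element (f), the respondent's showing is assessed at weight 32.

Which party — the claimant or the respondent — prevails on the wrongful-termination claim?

respondent

— Issue I —
Stage I.1 (claimant, the preponderance of the evidence, weight is at least 51): (a) net 96−42=54 ≥ 51 — meets.
  Stage I.1 is satisfied; the onus moves to the respondent.
Stage I.2 (respondent, clear and convincing evidence, weight exceeds 72): (b) 75 > 72 — meets; (c) 82 > 72 — meets.
  Stage I.2 is satisfied; the respondent continues to bear the burden.
Stage I.3 (respondent, a production showing, weight is at least 13): (d) 15 ≥ 13 — meets.
  The respondent carries the last stage.
Every stage carried; the respondent prevails on this issue.
— Issue II —
Stage II.1 (claimant, the balance of probabilities, weight is at least 52): (e) net 59−14=45 < 52 — fails.
  Stage II.1 not carried; the claimant fails its burden.
The analysis ends at Stage II.1; the respondent prevails on this issue.
Per-issue: Issue I → respondent; Issue II → respondent. The claimant must prevail on every issue; overall, the respondent prevails.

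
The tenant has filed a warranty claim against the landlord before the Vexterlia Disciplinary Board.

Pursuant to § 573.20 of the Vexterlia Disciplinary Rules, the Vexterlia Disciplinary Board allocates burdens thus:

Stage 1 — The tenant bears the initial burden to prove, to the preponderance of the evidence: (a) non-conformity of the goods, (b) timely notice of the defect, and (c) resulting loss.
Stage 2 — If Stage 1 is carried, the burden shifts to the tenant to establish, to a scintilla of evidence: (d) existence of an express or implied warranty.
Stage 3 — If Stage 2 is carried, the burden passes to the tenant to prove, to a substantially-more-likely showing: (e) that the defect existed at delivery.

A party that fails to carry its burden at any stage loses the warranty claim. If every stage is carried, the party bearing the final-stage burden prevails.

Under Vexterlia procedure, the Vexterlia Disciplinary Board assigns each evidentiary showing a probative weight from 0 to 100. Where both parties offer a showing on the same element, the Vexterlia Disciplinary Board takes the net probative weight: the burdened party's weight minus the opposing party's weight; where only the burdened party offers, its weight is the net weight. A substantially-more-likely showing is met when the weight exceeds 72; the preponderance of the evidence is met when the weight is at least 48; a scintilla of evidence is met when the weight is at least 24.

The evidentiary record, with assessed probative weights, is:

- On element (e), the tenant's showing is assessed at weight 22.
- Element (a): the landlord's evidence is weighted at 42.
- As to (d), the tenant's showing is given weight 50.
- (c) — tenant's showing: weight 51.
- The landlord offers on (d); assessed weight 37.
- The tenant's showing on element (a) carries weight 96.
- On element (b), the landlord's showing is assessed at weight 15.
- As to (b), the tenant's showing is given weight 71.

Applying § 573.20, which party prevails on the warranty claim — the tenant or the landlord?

Stage 1 (tenant, the preponderance of the evidence, weight is at least 48): (a) net 96−42=54 ≥ 48 — meets; (b) net 71−15=56 ≥ 48 — meets; (c) 51 ≥ 48 — meets.
  Stage 1 carried; the burden remains with the tenant.
Stage 2 (tenant, a scintilla of evidence, weight is at least 24): (d) net 50−37=13 < 24 — fails.
  Stage 2 not carried; the tenant fails its burden.
So the landlord prevails.

landlord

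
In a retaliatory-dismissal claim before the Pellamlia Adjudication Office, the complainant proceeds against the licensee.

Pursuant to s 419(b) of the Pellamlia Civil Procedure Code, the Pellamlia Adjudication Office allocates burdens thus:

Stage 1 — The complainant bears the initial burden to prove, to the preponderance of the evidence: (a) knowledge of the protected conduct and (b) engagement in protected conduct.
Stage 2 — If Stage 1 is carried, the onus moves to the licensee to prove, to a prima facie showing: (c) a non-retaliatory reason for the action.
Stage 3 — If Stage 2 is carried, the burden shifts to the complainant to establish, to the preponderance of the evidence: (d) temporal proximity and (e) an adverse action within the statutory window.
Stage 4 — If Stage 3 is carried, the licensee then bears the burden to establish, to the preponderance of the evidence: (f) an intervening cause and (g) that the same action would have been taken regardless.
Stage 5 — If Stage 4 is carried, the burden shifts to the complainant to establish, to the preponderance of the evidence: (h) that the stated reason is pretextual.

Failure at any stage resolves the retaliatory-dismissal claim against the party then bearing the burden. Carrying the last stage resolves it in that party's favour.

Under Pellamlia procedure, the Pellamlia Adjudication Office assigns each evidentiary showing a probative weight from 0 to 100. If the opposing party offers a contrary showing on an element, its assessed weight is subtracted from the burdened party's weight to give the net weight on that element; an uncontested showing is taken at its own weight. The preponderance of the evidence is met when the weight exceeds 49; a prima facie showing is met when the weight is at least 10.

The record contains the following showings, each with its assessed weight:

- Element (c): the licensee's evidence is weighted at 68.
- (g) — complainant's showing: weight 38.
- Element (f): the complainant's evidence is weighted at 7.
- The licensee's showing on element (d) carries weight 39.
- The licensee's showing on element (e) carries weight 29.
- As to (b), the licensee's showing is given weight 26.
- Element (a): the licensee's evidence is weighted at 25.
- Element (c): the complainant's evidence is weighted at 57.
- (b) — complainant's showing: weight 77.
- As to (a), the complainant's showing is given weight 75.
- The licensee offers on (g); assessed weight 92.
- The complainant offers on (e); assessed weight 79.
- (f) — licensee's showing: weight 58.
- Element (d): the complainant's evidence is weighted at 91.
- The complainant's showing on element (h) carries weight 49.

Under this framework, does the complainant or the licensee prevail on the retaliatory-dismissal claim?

licensee

Stage 1 — burden on complainant; standard: the preponderance of the evidence (weight exceeds 49).
    (a): 75 − 25 = 50 > 49 [met]
    (b): 77 − 26 = 51 > 49 [met]
  All elements met. The burden passes to the licensee.
Stage 2 — burden on licensee; standard: a prima facie showing (weight is at least 10).
    (c): 68 − 57 = 11 ≥ 10 [met]
  Stage 2 is satisfied; the onus moves to the complainant.
Stage 3 — burden on complainant; standard: the preponderance of the evidence (weight exceeds 49).
    (d): 91 − 39 = 52 > 49 [met]
    (e): 79 − 29 = 50 > 49 [met]
  Stage 3 carried; the burden shifts to the licensee.
Stage 4 — burden on licensee; standard: the preponderance of the evidence (weight exceeds 49).
    (f): 58 − 7 = 51 > 49 [met]
    (g): 92 − 38 = 54 > 49 [met]
  The licensee carries Stage 4; the complainant now bears the burden.
Stage 5 — burden on complainant; standard: the preponderance of the evidence (weight exceeds 49).
    (h): 49 ≤ 49 [not met]
  Stage 5 not carried; the complainant fails its burden.
The licensee prevails.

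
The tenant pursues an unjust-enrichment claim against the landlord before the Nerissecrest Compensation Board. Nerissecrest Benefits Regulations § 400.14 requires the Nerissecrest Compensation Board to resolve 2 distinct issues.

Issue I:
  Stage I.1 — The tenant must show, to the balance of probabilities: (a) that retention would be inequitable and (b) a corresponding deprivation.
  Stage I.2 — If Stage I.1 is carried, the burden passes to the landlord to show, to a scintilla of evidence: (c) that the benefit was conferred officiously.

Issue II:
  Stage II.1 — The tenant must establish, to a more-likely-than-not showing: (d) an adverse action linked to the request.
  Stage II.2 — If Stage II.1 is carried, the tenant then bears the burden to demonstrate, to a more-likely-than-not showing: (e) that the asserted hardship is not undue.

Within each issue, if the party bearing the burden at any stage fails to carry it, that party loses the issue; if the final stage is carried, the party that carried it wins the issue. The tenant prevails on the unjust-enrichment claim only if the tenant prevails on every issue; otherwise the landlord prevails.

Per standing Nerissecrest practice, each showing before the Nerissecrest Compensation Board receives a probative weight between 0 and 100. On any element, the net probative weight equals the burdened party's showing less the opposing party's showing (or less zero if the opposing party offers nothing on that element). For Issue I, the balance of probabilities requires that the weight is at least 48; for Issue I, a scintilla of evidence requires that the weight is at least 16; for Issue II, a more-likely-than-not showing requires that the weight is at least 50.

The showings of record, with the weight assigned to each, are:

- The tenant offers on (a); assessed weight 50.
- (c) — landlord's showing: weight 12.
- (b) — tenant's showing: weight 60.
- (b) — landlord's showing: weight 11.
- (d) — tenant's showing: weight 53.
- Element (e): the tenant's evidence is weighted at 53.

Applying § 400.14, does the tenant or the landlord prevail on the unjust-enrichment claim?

— Issue I —
Stage I.1 (tenant, the balance of probabilities, weight is at least 48): (a) 50 ≥ 48 — meets; (b) net 60−11=49 ≥ 48 — meets.
  Stage I.1 carried; the burden shifts to the landlord.
Stage I.2 (landlord, a scintilla of evidence, weight is at least 16): (c) 12 < 16 — fails.
  The landlord does not carry Stage I.2.
The tenant prevails on this issue.
— Issue II —
At Stage II.1 the tenant must meet a more-likely-than-not showing (weight is at least 50): on (d) the weight is 53, which does reach 50, so (d) meets the standard.
  Stage II.1 carried; the burden remains with the tenant.
At Stage II.2 the tenant must meet a more-likely-than-not showing (weight is at least 50): on (e) the weight is 53, ≥ 50, so (e) meets the standard.
  Stage II.2 carried; the final stage is satisfied.
All stages carried — the tenant prevails on this issue.
Per-issue: Issue I → tenant; Issue II → tenant. The tenant must prevail on every issue; overall, the tenant prevails.

tenant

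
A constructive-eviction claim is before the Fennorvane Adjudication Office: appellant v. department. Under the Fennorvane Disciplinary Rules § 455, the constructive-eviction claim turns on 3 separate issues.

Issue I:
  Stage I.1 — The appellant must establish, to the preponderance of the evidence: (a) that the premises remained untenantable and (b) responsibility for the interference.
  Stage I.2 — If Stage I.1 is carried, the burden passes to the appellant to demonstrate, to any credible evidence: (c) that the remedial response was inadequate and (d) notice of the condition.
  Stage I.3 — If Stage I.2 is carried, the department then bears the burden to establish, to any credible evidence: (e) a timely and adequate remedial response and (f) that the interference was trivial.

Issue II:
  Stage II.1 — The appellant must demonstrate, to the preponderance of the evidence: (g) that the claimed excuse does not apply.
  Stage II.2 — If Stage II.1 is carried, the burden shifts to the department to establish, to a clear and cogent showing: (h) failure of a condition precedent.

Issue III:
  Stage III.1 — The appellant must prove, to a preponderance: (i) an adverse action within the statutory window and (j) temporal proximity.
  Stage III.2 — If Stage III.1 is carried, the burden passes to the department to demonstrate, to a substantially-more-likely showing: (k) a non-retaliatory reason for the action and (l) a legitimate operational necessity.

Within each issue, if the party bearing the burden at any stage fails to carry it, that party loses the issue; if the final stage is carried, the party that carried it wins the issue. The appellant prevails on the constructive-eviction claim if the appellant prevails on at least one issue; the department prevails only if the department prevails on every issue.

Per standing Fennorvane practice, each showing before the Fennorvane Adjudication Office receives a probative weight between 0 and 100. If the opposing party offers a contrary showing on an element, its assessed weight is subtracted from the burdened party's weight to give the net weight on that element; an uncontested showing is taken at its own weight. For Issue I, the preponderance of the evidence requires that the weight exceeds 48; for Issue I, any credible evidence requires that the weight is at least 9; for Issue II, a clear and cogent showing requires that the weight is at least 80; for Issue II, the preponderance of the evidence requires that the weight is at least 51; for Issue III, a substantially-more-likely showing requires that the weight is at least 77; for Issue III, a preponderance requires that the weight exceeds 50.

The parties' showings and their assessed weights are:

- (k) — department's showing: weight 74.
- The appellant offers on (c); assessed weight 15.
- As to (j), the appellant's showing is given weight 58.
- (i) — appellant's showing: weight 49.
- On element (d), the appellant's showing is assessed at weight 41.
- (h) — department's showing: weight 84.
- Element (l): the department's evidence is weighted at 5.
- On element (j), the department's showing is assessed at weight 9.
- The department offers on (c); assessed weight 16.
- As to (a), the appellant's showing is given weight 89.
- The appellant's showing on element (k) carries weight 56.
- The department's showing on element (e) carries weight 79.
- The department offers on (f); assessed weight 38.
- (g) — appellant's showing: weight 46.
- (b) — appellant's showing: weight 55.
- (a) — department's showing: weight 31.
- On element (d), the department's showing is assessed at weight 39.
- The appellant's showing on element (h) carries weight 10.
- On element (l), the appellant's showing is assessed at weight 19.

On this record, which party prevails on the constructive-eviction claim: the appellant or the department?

department

— Issue I —
Stage I.1 — burden on appellant; standard: the preponderance of the evidence (weight exceeds 48).
    (a): 89 − 31 = 58 > 48 [met]
    (b): 55 > 48 [met]
  Stage I.1 carried; the burden remains with the appellant.
Stage I.2 — burden on appellant; standard: any credible evidence (weight is at least 9).
    (c): 15 − 16 = -1 < 9 [not met]
    (d): 41 − 39 = 2 < 9 [not met]
  Not every element is met, so the appellant fails to carry Stage I.2.
The analysis ends at Stage I.2; the department prevails on this issue.
— Issue II —
At Stage II.1 the appellant must meet the preponderance of the evidence (weight is at least 51): on (g) the weight is 46, < 51, so (g) does not meet the standard.
  Stage II.1 not carried; the appellant fails its burden.
So the department prevails on this issue.
— Issue III —
Stage III.1 (appellant, a preponderance, weight exceeds 50): (i) 49 ≤ 50 — fails; (j) net 58−9=49 ≤ 50 — fails.
  Stage III.1 not carried; the appellant fails its burden.
So the department prevails on this issue.
Per-issue: Issue I → department; Issue II → department; Issue III → department. The appellant must prevail on at least one issue; overall, the department prevails.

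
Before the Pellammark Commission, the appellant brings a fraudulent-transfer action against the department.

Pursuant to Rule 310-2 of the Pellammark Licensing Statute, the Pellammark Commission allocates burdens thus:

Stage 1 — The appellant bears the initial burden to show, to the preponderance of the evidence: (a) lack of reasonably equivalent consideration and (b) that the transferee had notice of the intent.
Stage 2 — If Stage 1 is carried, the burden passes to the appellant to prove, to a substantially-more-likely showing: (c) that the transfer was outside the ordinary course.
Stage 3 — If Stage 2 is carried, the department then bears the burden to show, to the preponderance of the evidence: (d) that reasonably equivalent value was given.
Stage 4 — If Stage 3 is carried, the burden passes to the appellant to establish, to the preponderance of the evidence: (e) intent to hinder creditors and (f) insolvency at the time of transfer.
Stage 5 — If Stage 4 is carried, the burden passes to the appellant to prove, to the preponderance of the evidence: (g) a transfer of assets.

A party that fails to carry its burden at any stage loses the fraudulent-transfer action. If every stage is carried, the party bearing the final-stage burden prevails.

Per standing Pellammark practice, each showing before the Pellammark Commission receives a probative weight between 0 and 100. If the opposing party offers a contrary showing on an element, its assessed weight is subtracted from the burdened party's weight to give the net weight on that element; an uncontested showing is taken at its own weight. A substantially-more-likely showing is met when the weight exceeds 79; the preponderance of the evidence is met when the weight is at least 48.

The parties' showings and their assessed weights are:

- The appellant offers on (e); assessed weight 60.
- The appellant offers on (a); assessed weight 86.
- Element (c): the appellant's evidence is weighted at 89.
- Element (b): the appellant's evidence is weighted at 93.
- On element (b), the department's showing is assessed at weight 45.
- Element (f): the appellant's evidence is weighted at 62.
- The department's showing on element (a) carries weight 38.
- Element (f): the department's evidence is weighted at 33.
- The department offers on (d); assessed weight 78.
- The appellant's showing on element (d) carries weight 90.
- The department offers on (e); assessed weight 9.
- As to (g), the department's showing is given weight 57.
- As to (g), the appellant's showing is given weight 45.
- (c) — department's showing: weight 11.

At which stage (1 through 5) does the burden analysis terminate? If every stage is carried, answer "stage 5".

stage 2

Stage 1 — burden on appellant; standard: the preponderance of the evidence (weight is at least 48).
    (a): 86 − 38 = 48 ≥ 48 [met]
    (b): 93 − 45 = 48 ≥ 48 [met]
  All elements met. The appellant retains the burden for Stage 2.
Stage 2 — burden on appellant; standard: a substantially-more-likely showing (weight exceeds 79).
    (c): 89 − 11 = 78 ≤ 79 [not met]
  Not every element is met, so the appellant fails to carry Stage 2.
So the department prevails.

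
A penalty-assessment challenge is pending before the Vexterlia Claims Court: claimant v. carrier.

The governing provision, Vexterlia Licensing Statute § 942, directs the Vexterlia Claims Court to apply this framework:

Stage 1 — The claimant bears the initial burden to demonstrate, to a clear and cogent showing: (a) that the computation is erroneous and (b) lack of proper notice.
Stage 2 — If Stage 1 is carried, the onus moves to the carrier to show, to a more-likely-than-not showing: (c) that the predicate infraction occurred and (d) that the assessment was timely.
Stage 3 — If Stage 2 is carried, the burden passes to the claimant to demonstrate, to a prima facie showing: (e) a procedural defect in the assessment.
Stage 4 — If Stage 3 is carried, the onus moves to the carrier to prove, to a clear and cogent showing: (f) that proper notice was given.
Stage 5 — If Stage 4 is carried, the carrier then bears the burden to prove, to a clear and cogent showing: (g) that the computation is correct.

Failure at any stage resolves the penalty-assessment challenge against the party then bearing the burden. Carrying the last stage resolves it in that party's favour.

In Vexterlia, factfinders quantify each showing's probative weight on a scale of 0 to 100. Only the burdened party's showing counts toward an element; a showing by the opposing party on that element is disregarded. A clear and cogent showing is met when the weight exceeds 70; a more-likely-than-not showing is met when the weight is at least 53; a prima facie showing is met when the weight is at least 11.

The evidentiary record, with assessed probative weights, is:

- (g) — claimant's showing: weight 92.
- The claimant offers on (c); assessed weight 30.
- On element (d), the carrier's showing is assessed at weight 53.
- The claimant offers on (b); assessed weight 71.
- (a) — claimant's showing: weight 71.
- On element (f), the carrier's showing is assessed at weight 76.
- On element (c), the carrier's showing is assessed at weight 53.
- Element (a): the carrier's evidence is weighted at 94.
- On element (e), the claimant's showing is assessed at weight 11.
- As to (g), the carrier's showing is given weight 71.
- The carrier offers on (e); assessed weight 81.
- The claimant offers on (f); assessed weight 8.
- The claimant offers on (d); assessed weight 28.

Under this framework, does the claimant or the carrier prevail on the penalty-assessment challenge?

Stage 1 — burden on claimant; standard: a clear and cogent showing (weight exceeds 70).
    (a): 71 (carrier's 94 disregarded) > 70 [met]
    (b): 71 > 70 [met]
  Stage 1 carried; the burden shifts to the carrier.
Stage 2 — burden on carrier; standard: a more-likely-than-not showing (weight is at least 53).
    (c): 53 (claimant's 30 disregarded) ≥ 53 [met]
    (d): 53 (claimant's 28 disregarded) ≥ 53 [met]
  Stage 2 is satisfied; the onus moves to the claimant.
Stage 3 — burden on claimant; standard: a prima facie showing (weight is at least 11).
    (e): 11 (carrier's 81 disregarded) ≥ 11 [met]
  All elements met. The burden passes to the carrier.
Stage 4 — burden on carrier; standard: a clear and cogent showing (weight exceeds 70).
    (f): 76 (claimant's 8 disregarded) > 70 [met]
  Stage 4 is satisfied; the carrier continues to bear the burden.
Stage 5 — burden on carrier; standard: a clear and cogent showing (weight exceeds 70).
    (g): 71 (claimant's 92 disregarded) > 70 [met]
  The carrier carries the last stage.
Every stage carried; the carrier prevails.

carrier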